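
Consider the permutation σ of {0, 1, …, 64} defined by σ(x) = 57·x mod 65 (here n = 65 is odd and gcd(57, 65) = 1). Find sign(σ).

Trace 1: π^k(1) = [1, 57, 64, 8] for k=0..3.
π_57 has 17 disjoint cycles with lengths [4, 4, 4, 4, 4, 4, 4, 4, 4, 4, 4, 4, 4, 4, 4, 4, 1] on {0,…,64}.
With 17 cycles on 65 points, sign = (−1)^{65−17} = +1.
Via Zolotarev, sign(π_{57}) = (57|65) = +1.

+1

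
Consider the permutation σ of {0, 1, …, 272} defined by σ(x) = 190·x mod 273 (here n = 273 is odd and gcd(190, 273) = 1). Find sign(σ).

-1

Orbit of 190 under x↦190x: [190, 64, 148, 1]… (length divides ord_273(190)).
Decompose π into cycles: lengths [4, 4, 4, 4, 4, 4, 4, 4, 4, 4, 4, 4, 4, 4, 4, 4, 4, 4, 4, 4, 4, 4, 4, 4, 4, 4, 4, 4, 4, 4, 4, 4, 4, 4, 4, 4, 4, 4, 4, 4, 4, 4, 4, 4, 4, 4, 4, 4, 4, 4, 4, 4, 4, 4, 4, 4, 4, 4, 4, 4, 4, 4, 4, 1, 1, 1, 1, 1, 1, 1, 1, 1, 1, 1, 1, 1, 1, 1, 1, 1, 1, 1, 1, 1] (84 cycles, including the fixed point 0).
84 cycles on 273: each ℓ→(−1)^(ℓ−1), product (−1)^189 = -1.
The Jacobi symbol (190|273) = -1 (Zolotarev) agrees.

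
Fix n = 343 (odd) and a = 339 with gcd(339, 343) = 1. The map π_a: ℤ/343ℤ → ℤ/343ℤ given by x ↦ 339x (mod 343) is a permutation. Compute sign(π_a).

Orbit of 328 under x↦339x: [328, 60, 103, 274, 276, 268, 300]… (length divides ord_343(339)).
π_339 has 4 disjoint cycles with lengths [294, 42, 6, 1] on {0,…,342}.
4 cycles on 343: each ℓ→(−1)^(ℓ−1), product (−1)^339 = -1.
Zolotarev: (339|343) = -1, matching the cycle-count sign.

-1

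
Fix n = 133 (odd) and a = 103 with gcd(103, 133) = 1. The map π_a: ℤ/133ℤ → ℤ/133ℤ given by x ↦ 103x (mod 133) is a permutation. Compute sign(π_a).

Trace 102: π^k(102) = [102, 132, 30, 31, 1, 103] for k=0..5.
The orbit structure of x ↦ 103x mod 133: 23 orbits of sizes [6, 6, 6, 6, 6, 6, 6, 6, 6, 6, 6, 6, 6, 6, 6, 6, 6, 6, 6, 6, 6, 6, 1].
133 − 23 = 110 transpositions; sign(π) = (−1)^110 = +1.
The Jacobi symbol (103|133) = +1 (Zolotarev) agrees.

+1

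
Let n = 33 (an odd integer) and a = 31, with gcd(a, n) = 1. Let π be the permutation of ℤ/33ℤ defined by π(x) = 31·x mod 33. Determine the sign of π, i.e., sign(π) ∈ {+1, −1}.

+1

Start at x=4: 4 → 25 → 16 → 1 → 31 → 4 (one orbit).
The orbit structure of x ↦ 31x mod 33: 9 orbits of sizes [5, 5, 5, 5, 5, 5, 1, 1, 1].
33 − 9 = 24 transpositions; sign(π) = (−1)^24 = +1.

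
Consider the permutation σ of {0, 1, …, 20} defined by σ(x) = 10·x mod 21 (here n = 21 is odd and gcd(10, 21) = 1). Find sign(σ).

-1

Start at x=16: 16 → 13 → 4 → 19 → 1 → 10 → 16 (one orbit).
6 cycles of lengths [6, 6, 6, 1, 1, 1].
n − c = 21 − 6 = 15; sign = (−1)^15 = -1.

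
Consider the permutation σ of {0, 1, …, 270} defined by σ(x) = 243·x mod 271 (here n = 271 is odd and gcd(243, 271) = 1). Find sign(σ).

-1

Start at x=29: 29 → 1 → 243 → 242 → 270 → 28 → 29 (one orbit).
Decompose π into cycles: lengths [6, 6, 6, 6, 6, 6, 6, 6, 6, 6, 6, 6, 6, 6, 6, 6, 6, 6, 6, 6, 6, 6, 6, 6, 6, 6, 6, 6, 6, 6, 6, 6, 6, 6, 6, 6, 6, 6, 6, 6, 6, 6, 6, 6, 6, 1] (46 cycles, including the fixed point 0).
sign(π) = (−1)^{n − #cycles} = (−1)^{271−46} = (−1)^225 = -1.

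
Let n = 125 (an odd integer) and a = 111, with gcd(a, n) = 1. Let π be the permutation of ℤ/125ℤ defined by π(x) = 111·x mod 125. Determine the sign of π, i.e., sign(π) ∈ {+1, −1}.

+1

Start at x=116: 116 → 1 → 111 → 71 → 6 → 41 → 51 → … (one orbit).
The orbit structure of x ↦ 111x mod 125: 13 orbits of sizes [25, 25, 25, 25, 5, 5, 5, 5, 1, 1, 1, 1, 1].
With 13 cycles on 125 points, sign = (−1)^{125−13} = +1.
Via Zolotarev, sign(π_{111}) = (111|125) = +1.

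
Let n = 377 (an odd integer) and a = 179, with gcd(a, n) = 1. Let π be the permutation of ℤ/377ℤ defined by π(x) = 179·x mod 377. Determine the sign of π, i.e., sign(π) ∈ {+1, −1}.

+1

Orbit of 296 under x↦179x: [296, 204, 324, 315, 212, 248, 283]… (length divides ord_377(179)).
Cycle lengths of π_179 on ℤ/377ℤ: [42, 42, 42, 42, 42, 42, 42, 42, 14, 14, 6, 6, 1]; 13 cycles in total.
With 13 cycles on 377 points, sign = (−1)^{377−13} = +1.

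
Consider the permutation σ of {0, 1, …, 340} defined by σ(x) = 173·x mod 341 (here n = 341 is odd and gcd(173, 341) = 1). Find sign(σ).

-1

Trace 67: π^k(67) = [67, 338, 163, 237, 81, 32, 80] for k=0..6.
14 cycles of lengths [30, 30, 30, 30, 30, 30, 30, 30, 30, 30, 15, 15, 10, 1].
n − c = 341 − 14 = 327; sign = (−1)^327 = -1.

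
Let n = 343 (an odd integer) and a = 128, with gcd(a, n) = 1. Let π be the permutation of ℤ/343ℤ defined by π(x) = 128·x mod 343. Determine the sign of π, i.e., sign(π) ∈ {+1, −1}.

Trace 99: π^k(99) = [99, 324, 312, 148, 79, 165, 197] for k=0..6.
Cycle type of π: 21×14 + 3×16 + 1; total 31 cycles.
n − c = 343 − 31 = 312; sign = (−1)^312 = +1.
Check: (128/343) = +1 by Zolotarev.

+1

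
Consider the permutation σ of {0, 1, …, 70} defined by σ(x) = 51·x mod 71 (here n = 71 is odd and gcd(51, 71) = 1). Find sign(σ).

Start at x=23: 23 → 37 → 41 → 32 → 70 → 20 → 26 → … (one orbit).
π_51 has 6 disjoint cycles with lengths [14, 14, 14, 14, 14, 1] on {0,…,70}.
Σ(ℓ_i−1) = 71−6 = 65; sign = (−1)^65 = -1.
Zolotarev: (51|71) = -1, matching the cycle-count sign.

-1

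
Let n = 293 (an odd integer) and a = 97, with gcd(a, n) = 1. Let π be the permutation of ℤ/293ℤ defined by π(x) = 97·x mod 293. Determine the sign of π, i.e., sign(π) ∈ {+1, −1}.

Start at x=262: 262 → 216 → 149 → 96 → 229 → 238 → 232 → … (one orbit).
π_97 has 3 disjoint cycles with lengths [146, 146, 1] on {0,…,292}.
3 cycles on 293: each ℓ→(−1)^(ℓ−1), product (−1)^290 = +1.
(97|293)_J = +1 (Zolotarev's lemma cross-check).

+1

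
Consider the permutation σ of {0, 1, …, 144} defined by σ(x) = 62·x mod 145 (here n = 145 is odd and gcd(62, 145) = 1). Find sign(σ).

-1

Trace 111: π^k(111) = [111, 67, 94, 28, 141, 42, 139] for k=0..6.
8 cycles of lengths [28, 28, 28, 28, 14, 14, 4, 1].
Σ(ℓ_i−1) = 145−8 = 137; sign = (−1)^137 = -1.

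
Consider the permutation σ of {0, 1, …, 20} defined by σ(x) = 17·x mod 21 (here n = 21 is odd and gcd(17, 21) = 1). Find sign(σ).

Start at x=16: 16 → 20 → 4 → 5 → 1 → 17 → 16 (one orbit).
The orbit structure of x ↦ 17x mod 21: 5 orbits of sizes [6, 6, 6, 2, 1].
Σ(ℓ_i−1) = 21−5 = 16; sign = (−1)^16 = +1.
Zolotarev: (17|21) = +1, matching the cycle-count sign.

+1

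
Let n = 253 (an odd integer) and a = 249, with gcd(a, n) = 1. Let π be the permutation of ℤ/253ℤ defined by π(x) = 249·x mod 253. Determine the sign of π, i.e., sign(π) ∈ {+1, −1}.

+1

Trace 189: π^k(189) = [189, 3, 241, 48, 61, 9, 217] for k=0..6.
Cycle type of π: 110×2 + 22 + 10 + 1; total 5 cycles.
n − c = 253 − 5 = 248; sign = (−1)^248 = +1.
Via Zolotarev, sign(π_{249}) = (249|253) = +1.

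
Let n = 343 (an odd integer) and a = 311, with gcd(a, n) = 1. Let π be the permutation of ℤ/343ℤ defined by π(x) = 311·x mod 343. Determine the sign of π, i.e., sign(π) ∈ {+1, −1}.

-1

Orbit of 324 under x↦311x: [324, 265, 95, 47, 211, 108, 317]… (length divides ord_343(311)).
Cycle type of π: 294 + 42 + 6 + 1; total 4 cycles.
Σ(ℓ_i−1) = 343−4 = 339; sign = (−1)^339 = -1.
Zolotarev: (311|343) = -1, matching the cycle-count sign.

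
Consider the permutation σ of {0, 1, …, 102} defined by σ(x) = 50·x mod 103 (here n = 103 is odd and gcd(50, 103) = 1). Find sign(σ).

Start at x=97: 97 → 9 → 38 → 46 → 34 → 52 → 25 → … (one orbit).
Decompose π into cycles: lengths [51, 51, 1] (3 cycles, including the fixed point 0).
103 − 3 = 100 transpositions; sign(π) = (−1)^100 = +1.
Check: (50/103) = +1 by Zolotarev.

+1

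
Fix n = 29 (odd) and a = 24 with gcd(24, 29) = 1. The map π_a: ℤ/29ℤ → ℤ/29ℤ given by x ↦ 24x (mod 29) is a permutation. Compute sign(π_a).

Orbit of 20 under x↦24x: [20, 16, 7, 23, 1, 24, 25]… (length divides ord_29(24)).
Cycle type of π: 7×4 + 1; total 5 cycles.
n − c = 29 − 5 = 24; sign = (−1)^24 = +1.
Via Zolotarev, sign(π_{24}) = (24|29) = +1.

+1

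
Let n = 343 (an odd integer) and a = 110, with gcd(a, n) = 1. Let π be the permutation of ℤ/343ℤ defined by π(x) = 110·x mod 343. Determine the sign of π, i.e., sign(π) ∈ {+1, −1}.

-1

Start at x=50: 50 → 12 → 291 → 111 → 205 → 255 → 267 → … (one orbit).
Decompose π into cycles: lengths [294, 42, 6, 1] (4 cycles, including the fixed point 0).
With 4 cycles on 343 points, sign = (−1)^{343−4} = -1.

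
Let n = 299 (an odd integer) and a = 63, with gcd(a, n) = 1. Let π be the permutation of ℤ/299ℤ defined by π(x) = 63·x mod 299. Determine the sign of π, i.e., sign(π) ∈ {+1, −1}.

+1

Orbit of 44 under x↦63x: [44, 81, 20, 64, 145, 165, 229]… (length divides ord_299(63)).
Cycle type of π: 132×2 + 22 + 12 + 1; total 5 cycles.
sign(π) = (−1)^{n − #cycles} = (−1)^{299−5} = (−1)^294 = +1.
The Jacobi symbol (63|299) = +1 (Zolotarev) agrees.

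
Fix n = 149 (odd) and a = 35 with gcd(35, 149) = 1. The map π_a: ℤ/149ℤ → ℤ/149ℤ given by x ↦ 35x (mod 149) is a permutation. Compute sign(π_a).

+1

Orbit of 107 under x↦35x: [107, 20, 104, 64, 5, 26, 16]… (length divides ord_149(35)).
3 cycles of lengths [74, 74, 1].
sign(π) = (−1)^{n − #cycles} = (−1)^{149−3} = (−1)^146 = +1.
Via Zolotarev, sign(π_{35}) = (35|149) = +1.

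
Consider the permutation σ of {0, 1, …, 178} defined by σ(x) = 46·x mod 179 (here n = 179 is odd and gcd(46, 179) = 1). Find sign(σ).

Start at x=121: 121 → 17 → 66 → 172 → 36 → 45 → 101 → … (one orbit).
Decompose π into cycles: lengths [89, 89, 1] (3 cycles, including the fixed point 0).
With 3 cycles on 179 points, sign = (−1)^{179−3} = +1.
Zolotarev: (46|179) = +1, matching the cycle-count sign.

+1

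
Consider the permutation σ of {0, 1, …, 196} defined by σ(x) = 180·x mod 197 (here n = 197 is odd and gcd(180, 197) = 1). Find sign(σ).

Start at x=63: 63 → 111 → 83 → 165 → 150 → 11 → 10 → … (one orbit).
Cycle lengths of π_180 on ℤ/197ℤ: [196, 1]; 2 cycles in total.
With 2 cycles on 197 points, sign = (−1)^{197−2} = -1.
(180|197)_J = -1 (Zolotarev's lemma cross-check).

-1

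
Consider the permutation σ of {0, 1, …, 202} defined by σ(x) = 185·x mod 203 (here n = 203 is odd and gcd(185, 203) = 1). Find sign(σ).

+1

Trace 123: π^k(123) = [123, 19, 64, 66, 30, 69, 179] for k=0..6.
π_185 has 5 disjoint cycles with lengths [84, 84, 28, 6, 1] on {0,…,202}.
Σ(ℓ_i−1) = 203−5 = 198; sign = (−1)^198 = +1.
Zolotarev: (185|203) = +1, matching the cycle-count sign.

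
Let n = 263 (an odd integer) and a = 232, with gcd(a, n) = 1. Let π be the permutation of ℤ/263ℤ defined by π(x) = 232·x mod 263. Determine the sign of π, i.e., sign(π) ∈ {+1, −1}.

Start at x=56: 56 → 105 → 164 → 176 → 67 → 27 → 215 → … (one orbit).
The orbit structure of x ↦ 232x mod 263: 2 orbits of sizes [262, 1].
263 − 2 = 261 transpositions; sign(π) = (−1)^261 = -1.

-1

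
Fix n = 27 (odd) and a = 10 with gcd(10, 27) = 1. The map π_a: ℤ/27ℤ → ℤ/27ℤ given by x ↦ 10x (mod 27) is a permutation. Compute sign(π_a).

+1

Trace 19: π^k(19) = [19, 1, 10] for k=0..2.
Decompose π into cycles: lengths [3, 3, 3, 3, 3, 3, 1, 1, 1, 1, 1, 1, 1, 1, 1] (15 cycles, including the fixed point 0).
With 15 cycles on 27 points, sign = (−1)^{27−15} = +1.
The Jacobi symbol (10|27) = +1 (Zolotarev) agrees.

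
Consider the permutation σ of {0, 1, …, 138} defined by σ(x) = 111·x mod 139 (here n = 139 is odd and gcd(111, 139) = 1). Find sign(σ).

-1

Trace 60: π^k(60) = [60, 127, 58, 44, 19, 24, 23] for k=0..6.
Decompose π into cycles: lengths [138, 1] (2 cycles, including the fixed point 0).
139 − 2 = 137 transpositions; sign(π) = (−1)^137 = -1.
The Jacobi symbol (111|139) = -1 (Zolotarev) agrees.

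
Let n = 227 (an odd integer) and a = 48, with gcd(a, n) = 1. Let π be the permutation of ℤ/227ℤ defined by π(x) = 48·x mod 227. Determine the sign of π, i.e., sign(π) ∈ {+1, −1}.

Start at x=131: 131 → 159 → 141 → 185 → 27 → 161 → 10 → … (one orbit).
The orbit structure of x ↦ 48x mod 227: 3 orbits of sizes [113, 113, 1].
n − c = 227 − 3 = 224; sign = (−1)^224 = +1.
Zolotarev: (48|227) = +1, matching the cycle-count sign.

+1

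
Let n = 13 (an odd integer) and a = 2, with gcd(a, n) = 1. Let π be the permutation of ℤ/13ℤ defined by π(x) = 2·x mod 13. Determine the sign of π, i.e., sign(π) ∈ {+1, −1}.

-1

Trace 12: π^k(12) = [12, 11, 9, 5, 10, 7, 1] for k=0..6.
Cycle type of π: 12 + 1; total 2 cycles.
sign(π) = (−1)^{n − #cycles} = (−1)^{13−2} = (−1)^11 = -1.
Check: (2/13) = -1 by Zolotarev.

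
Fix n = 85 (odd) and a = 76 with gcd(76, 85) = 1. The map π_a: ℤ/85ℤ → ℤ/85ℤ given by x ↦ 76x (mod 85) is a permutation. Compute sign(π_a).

Trace 16: π^k(16) = [16, 26, 21, 66, 1, 76, 81] for k=0..6.
The orbit structure of x ↦ 76x mod 85: 15 orbits of sizes [8, 8, 8, 8, 8, 8, 8, 8, 8, 8, 1, 1, 1, 1, 1].
Σ(ℓ_i−1) = 85−15 = 70; sign = (−1)^70 = +1.

+1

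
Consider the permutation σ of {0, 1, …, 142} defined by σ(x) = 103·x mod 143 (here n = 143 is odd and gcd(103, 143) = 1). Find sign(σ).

Trace 53: π^k(53) = [53, 25, 1, 103, 27, 64, 14] for k=0..6.
Cycle type of π: 10×12 + 5×2 + 2×6 + 1; total 21 cycles.
21 cycles on 143: each ℓ→(−1)^(ℓ−1), product (−1)^122 = +1.

+1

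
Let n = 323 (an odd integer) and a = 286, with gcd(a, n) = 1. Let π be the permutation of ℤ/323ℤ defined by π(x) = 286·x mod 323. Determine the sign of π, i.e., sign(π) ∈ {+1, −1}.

-1

Start at x=77: 77 → 58 → 115 → 267 → 134 → 210 → 305 → … (one orbit).
The orbit structure of x ↦ 286x mod 323: 38 orbits of sizes [16, 16, 16, 16, 16, 16, 16, 16, 16, 16, 16, 16, 16, 16, 16, 16, 16, 16, 16, 1, 1, 1, 1, 1, 1, 1, 1, 1, 1, 1, 1, 1, 1, 1, 1, 1, 1, 1].
38 cycles on 323: each ℓ→(−1)^(ℓ−1), product (−1)^285 = -1.
(286|323)_J = -1 (Zolotarev's lemma cross-check).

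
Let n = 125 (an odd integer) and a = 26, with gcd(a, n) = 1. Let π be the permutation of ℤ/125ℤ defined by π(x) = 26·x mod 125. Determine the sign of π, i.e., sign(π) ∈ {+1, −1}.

Orbit of 1 under x↦26x: [1, 26, 51, 76, 101]… (length divides ord_125(26)).
Decompose π into cycles: lengths [5, 5, 5, 5, 5, 5, 5, 5, 5, 5, 5, 5, 5, 5, 5, 5, 5, 5, 5, 5, 1, 1, 1, 1, 1, 1, 1, 1, 1, 1, 1, 1, 1, 1, 1, 1, 1, 1, 1, 1, 1, 1, 1, 1, 1] (45 cycles, including the fixed point 0).
45 cycles on 125: each ℓ→(−1)^(ℓ−1), product (−1)^80 = +1.
Via Zolotarev, sign(π_{26}) = (26|125) = +1.

+1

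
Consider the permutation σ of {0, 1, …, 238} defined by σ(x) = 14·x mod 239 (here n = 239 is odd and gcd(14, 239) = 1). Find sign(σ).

Start at x=13: 13 → 182 → 158 → 61 → 137 → 6 → 84 → … (one orbit).
2 cycles of lengths [238, 1].
With 2 cycles on 239 points, sign = (−1)^{239−2} = -1.
Via Zolotarev, sign(π_{14}) = (14|239) = -1.

-1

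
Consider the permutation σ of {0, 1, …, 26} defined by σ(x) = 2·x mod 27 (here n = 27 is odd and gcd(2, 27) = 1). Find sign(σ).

-1

Orbit of 22 under x↦2x: [22, 17, 7, 14, 1, 2, 4]… (length divides ord_27(2)).
4 cycles of lengths [18, 6, 2, 1].
With 4 cycles on 27 points, sign = (−1)^{27−4} = -1.
The Jacobi symbol (2|27) = -1 (Zolotarev) agrees.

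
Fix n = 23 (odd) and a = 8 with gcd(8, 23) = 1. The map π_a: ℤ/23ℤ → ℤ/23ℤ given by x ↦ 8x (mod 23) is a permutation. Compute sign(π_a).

+1

Start at x=9: 9 → 3 → 1 → 8 → 18 → 6 → 2 → … (one orbit).
Decompose π into cycles: lengths [11, 11, 1] (3 cycles, including the fixed point 0).
3 cycles on 23: each ℓ→(−1)^(ℓ−1), product (−1)^20 = +1.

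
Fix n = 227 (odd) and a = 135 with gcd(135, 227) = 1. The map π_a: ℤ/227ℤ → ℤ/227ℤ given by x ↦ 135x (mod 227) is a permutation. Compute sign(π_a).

-1

Start at x=127: 127 → 120 → 83 → 82 → 174 → 109 → 187 → … (one orbit).
2 cycles of lengths [226, 1].
227 − 2 = 225 transpositions; sign(π) = (−1)^225 = -1.
Via Zolotarev, sign(π_{135}) = (135|227) = -1.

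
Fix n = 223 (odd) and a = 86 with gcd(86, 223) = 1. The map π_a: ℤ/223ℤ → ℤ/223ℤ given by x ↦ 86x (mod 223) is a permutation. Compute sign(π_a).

+1

Orbit of 78 under x↦86x: [78, 18, 210, 220, 188, 112, 43]… (length divides ord_223(86)).
3 cycles of lengths [111, 111, 1].
sign(π) = (−1)^{n − #cycles} = (−1)^{223−3} = (−1)^220 = +1.
Via Zolotarev, sign(π_{86}) = (86|223) = +1.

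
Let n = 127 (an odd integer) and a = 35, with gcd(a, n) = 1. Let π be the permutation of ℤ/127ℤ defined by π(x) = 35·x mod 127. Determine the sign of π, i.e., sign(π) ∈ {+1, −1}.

+1

Trace 104: π^k(104) = [104, 84, 19, 30, 34, 47, 121] for k=0..6.
Cycle type of π: 63×2 + 1; total 3 cycles.
3 cycles on 127: each ℓ→(−1)^(ℓ−1), product (−1)^124 = +1.
(35|127)_J = +1 (Zolotarev's lemma cross-check).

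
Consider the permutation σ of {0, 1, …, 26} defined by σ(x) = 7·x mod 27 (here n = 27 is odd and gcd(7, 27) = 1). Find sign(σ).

Trace 25: π^k(25) = [25, 13, 10, 16, 4, 1, 7] for k=0..6.
Cycle type of π: 9×2 + 3×2 + 1×3; total 7 cycles.
Σ(ℓ_i−1) = 27−7 = 20; sign = (−1)^20 = +1.
The Jacobi symbol (7|27) = +1 (Zolotarev) agrees.

+1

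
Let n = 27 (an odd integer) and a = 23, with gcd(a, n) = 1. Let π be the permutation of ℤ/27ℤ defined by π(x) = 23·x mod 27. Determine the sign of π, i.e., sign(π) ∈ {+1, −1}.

Start at x=22: 22 → 20 → 1 → 23 → 16 → 17 → 13 → … (one orbit).
Decompose π into cycles: lengths [18, 6, 2, 1] (4 cycles, including the fixed point 0).
27 − 4 = 23 transpositions; sign(π) = (−1)^23 = -1.

-1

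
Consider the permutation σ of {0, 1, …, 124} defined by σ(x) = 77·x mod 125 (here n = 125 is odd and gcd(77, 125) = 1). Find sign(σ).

Start at x=98: 98 → 46 → 42 → 109 → 18 → 11 → 97 → … (one orbit).
Decompose π into cycles: lengths [100, 20, 4, 1] (4 cycles, including the fixed point 0).
n − c = 125 − 4 = 121; sign = (−1)^121 = -1.

-1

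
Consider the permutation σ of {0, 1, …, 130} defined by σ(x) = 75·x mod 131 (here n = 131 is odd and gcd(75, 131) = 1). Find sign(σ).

Orbit of 101 under x↦75x: [101, 108, 109, 53, 45, 100, 33]… (length divides ord_131(75)).
Cycle lengths of π_75 on ℤ/131ℤ: [65, 65, 1]; 3 cycles in total.
3 cycles on 131: each ℓ→(−1)^(ℓ−1), product (−1)^128 = +1.

+1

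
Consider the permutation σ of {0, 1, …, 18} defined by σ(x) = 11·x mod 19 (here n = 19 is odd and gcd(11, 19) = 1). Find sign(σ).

+1

Start at x=11: 11 → 7 → 1 → 11 (one orbit).
π_11 has 7 disjoint cycles with lengths [3, 3, 3, 3, 3, 3, 1] on {0,…,18}.
n − c = 19 − 7 = 12; sign = (−1)^12 = +1.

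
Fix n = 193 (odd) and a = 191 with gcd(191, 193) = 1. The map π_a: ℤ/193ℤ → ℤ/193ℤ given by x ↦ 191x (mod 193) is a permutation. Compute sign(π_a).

Orbit of 190 under x↦191x: [190, 6, 181, 24, 145, 96, 1]… (length divides ord_193(191)).
Cycle type of π: 96×2 + 1; total 3 cycles.
With 3 cycles on 193 points, sign = (−1)^{193−3} = +1.
Zolotarev: (191|193) = +1, matching the cycle-count sign.

+1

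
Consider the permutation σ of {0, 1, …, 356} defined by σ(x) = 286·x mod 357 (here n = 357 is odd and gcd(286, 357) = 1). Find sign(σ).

+1

Start at x=265: 265 → 106 → 328 → 274 → 181 → 1 → 286 → … (one orbit).
π_286 has 33 disjoint cycles with lengths [16, 16, 16, 16, 16, 16, 16, 16, 16, 16, 16, 16, 16, 16, 16, 16, 16, 16, 16, 16, 16, 2, 2, 2, 2, 2, 2, 2, 2, 2, 1, 1, 1] on {0,…,356}.
357 − 33 = 324 transpositions; sign(π) = (−1)^324 = +1.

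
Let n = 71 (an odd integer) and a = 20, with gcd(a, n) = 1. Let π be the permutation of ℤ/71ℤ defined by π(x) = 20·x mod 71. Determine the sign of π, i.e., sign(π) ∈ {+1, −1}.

+1

Orbit of 20 under x↦20x: [20, 45, 48, 37, 30, 32, 1]… (length divides ord_71(20)).
The orbit structure of x ↦ 20x mod 71: 11 orbits of sizes [7, 7, 7, 7, 7, 7, 7, 7, 7, 7, 1].
11 cycles on 71: each ℓ→(−1)^(ℓ−1), product (−1)^60 = +1.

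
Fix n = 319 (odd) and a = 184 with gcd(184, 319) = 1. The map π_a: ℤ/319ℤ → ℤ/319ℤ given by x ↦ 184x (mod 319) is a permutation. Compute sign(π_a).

Orbit of 68 under x↦184x: [68, 71, 304, 111, 8, 196, 17]… (length divides ord_319(184)).
π_184 has 5 disjoint cycles with lengths [140, 140, 28, 10, 1] on {0,…,318}.
With 5 cycles on 319 points, sign = (−1)^{319−5} = +1.
(184|319)_J = +1 (Zolotarev's lemma cross-check).

+1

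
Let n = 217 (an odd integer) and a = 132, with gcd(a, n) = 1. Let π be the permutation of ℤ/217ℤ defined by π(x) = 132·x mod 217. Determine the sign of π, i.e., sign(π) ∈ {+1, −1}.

Orbit of 190 under x↦132x: [190, 125, 8, 188, 78, 97, 1]… (length divides ord_217(132)).
π_132 has 28 disjoint cycles with lengths [10, 10, 10, 10, 10, 10, 10, 10, 10, 10, 10, 10, 10, 10, 10, 10, 10, 10, 5, 5, 5, 5, 5, 5, 2, 2, 2, 1] on {0,…,216}.
sign(π) = (−1)^{n − #cycles} = (−1)^{217−28} = (−1)^189 = -1.
Via Zolotarev, sign(π_{132}) = (132|217) = -1.

-1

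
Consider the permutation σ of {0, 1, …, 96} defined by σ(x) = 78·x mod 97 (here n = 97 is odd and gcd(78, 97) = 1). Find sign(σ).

Trace 96: π^k(96) = [96, 19, 27, 69, 47, 77, 89] for k=0..6.
Decompose π into cycles: lengths [32, 32, 32, 1] (4 cycles, including the fixed point 0).
sign(π) = (−1)^{n − #cycles} = (−1)^{97−4} = (−1)^93 = -1.

-1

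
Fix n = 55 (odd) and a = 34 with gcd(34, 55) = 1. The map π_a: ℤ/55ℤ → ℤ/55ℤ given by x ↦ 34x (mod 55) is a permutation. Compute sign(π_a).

+1

Orbit of 34 under x↦34x: [34, 1]… (length divides ord_55(34)).
33 cycles of lengths [2, 2, 2, 2, 2, 2, 2, 2, 2, 2, 2, 2, 2, 2, 2, 2, 2, 2, 2, 2, 2, 2, 1, 1, 1, 1, 1, 1, 1, 1, 1, 1, 1].
Σ(ℓ_i−1) = 55−33 = 22; sign = (−1)^22 = +1.
Via Zolotarev, sign(π_{34}) = (34|55) = +1.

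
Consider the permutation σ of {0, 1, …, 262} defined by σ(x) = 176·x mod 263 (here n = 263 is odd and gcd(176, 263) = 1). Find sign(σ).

+1

Orbit of 210 under x↦176x: [210, 140, 181, 33, 22, 190, 39]… (length divides ord_263(176)).
π_176 has 3 disjoint cycles with lengths [131, 131, 1] on {0,…,262}.
n − c = 263 − 3 = 260; sign = (−1)^260 = +1.
The Jacobi symbol (176|263) = +1 (Zolotarev) agrees.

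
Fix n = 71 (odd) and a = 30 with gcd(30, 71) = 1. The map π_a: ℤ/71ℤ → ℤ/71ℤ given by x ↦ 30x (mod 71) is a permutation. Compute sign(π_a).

Trace 48: π^k(48) = [48, 20, 32, 37, 45, 1, 30] for k=0..6.
Decompose π into cycles: lengths [7, 7, 7, 7, 7, 7, 7, 7, 7, 7, 1] (11 cycles, including the fixed point 0).
n − c = 71 − 11 = 60; sign = (−1)^60 = +1.

+1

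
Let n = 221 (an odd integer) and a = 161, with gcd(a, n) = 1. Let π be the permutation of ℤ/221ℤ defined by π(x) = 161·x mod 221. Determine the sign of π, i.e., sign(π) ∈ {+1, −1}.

-1

Start at x=118: 118 → 213 → 38 → 151 → 1 → 161 → 64 → … (one orbit).
Cycle lengths of π_161 on ℤ/221ℤ: [8, 8, 8, 8, 8, 8, 8, 8, 8, 8, 8, 8, 8, 8, 8, 8, 8, 8, 8, 8, 8, 8, 8, 8, 8, 8, 4, 4, 4, 1]; 30 cycles in total.
30 cycles on 221: each ℓ→(−1)^(ℓ−1), product (−1)^191 = -1.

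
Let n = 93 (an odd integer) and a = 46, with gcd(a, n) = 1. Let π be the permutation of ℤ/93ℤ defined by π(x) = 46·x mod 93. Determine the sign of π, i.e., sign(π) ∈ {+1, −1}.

Start at x=58: 58 → 64 → 61 → 16 → 85 → 4 → 91 → … (one orbit).
Cycle lengths of π_46 on ℤ/93ℤ: [10, 10, 10, 10, 10, 10, 10, 10, 10, 1, 1, 1]; 12 cycles in total.
Σ(ℓ_i−1) = 93−12 = 81; sign = (−1)^81 = -1.
(46|93)_J = -1 (Zolotarev's lemma cross-check).

-1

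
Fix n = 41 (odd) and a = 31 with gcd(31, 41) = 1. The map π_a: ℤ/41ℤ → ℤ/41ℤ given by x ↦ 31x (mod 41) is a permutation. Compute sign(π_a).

Start at x=10: 10 → 23 → 16 → 4 → 1 → 31 → 18 → … (one orbit).
5 cycles of lengths [10, 10, 10, 10, 1].
With 5 cycles on 41 points, sign = (−1)^{41−5} = +1.
Via Zolotarev, sign(π_{31}) = (31|41) = +1.

+1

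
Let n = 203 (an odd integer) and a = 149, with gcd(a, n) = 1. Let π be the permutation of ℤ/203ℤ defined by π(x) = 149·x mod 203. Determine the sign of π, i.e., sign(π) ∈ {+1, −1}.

Trace 123: π^k(123) = [123, 57, 170, 158, 197, 121, 165] for k=0..6.
Decompose π into cycles: lengths [42, 42, 42, 42, 14, 14, 3, 3, 1] (9 cycles, including the fixed point 0).
With 9 cycles on 203 points, sign = (−1)^{203−9} = +1.

+1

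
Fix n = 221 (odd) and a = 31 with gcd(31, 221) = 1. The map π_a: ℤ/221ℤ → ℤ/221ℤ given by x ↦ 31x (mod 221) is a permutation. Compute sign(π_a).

+1

Orbit of 25 under x↦31x: [25, 112, 157, 5, 155, 164, 1]… (length divides ord_221(31)).
π_31 has 17 disjoint cycles with lengths [16, 16, 16, 16, 16, 16, 16, 16, 16, 16, 16, 16, 16, 4, 4, 4, 1] on {0,…,220}.
With 17 cycles on 221 points, sign = (−1)^{221−17} = +1.
(31|221)_J = +1 (Zolotarev's lemma cross-check).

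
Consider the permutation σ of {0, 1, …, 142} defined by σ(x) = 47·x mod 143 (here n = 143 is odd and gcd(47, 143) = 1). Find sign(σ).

-1

Trace 135: π^k(135) = [135, 53, 60, 103, 122, 14, 86] for k=0..6.
Cycle lengths of π_47 on ℤ/143ℤ: [20, 20, 20, 20, 20, 20, 5, 5, 4, 4, 4, 1]; 12 cycles in total.
Σ(ℓ_i−1) = 143−12 = 131; sign = (−1)^131 = -1.
Via Zolotarev, sign(π_{47}) = (47|143) = -1.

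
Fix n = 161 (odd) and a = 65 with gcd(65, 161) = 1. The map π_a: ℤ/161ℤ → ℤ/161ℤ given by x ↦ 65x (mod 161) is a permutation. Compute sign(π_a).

-1

Start at x=93: 93 → 88 → 85 → 51 → 95 → 57 → 2 → … (one orbit).
Cycle type of π: 66×2 + 22 + 3×2 + 1; total 6 cycles.
161 − 6 = 155 transpositions; sign(π) = (−1)^155 = -1.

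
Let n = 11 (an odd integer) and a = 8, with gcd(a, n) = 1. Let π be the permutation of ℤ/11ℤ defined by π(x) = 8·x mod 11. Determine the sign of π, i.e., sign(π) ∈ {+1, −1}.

-1

Orbit of 7 under x↦8x: [7, 1, 8, 9, 6, 4, 10]… (length divides ord_11(8)).
Decompose π into cycles: lengths [10, 1] (2 cycles, including the fixed point 0).
Σ(ℓ_i−1) = 11−2 = 9; sign = (−1)^9 = -1.
Via Zolotarev, sign(π_{8}) = (8|11) = -1.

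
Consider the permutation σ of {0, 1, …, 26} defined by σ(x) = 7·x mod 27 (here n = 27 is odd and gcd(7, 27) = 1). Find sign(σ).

+1

Orbit of 22 under x↦7x: [22, 19, 25, 13, 10, 16, 4]… (length divides ord_27(7)).
Cycle type of π: 9×2 + 3×2 + 1×3; total 7 cycles.
7 cycles on 27: each ℓ→(−1)^(ℓ−1), product (−1)^20 = +1.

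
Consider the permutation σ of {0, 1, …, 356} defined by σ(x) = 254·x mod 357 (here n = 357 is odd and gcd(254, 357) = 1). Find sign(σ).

-1

Start at x=1: 1 → 254 → 256 → 50 → 205 → 305 → 1 (one orbit).
78 cycles of lengths [6, 6, 6, 6, 6, 6, 6, 6, 6, 6, 6, 6, 6, 6, 6, 6, 6, 6, 6, 6, 6, 6, 6, 6, 6, 6, 6, 6, 6, 6, 6, 6, 6, 6, 6, 6, 6, 6, 6, 6, 6, 6, 6, 6, 6, 6, 6, 6, 6, 6, 3, 3, 2, 2, 2, 2, 2, 2, 2, 2, 2, 2, 2, 2, 2, 2, 2, 2, 2, 2, 2, 2, 2, 2, 2, 2, 2, 1].
78 cycles on 357: each ℓ→(−1)^(ℓ−1), product (−1)^279 = -1.
The Jacobi symbol (254|357) = -1 (Zolotarev) agrees.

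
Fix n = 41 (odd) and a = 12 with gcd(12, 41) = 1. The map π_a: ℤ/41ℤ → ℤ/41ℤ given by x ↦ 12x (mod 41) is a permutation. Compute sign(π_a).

Start at x=8: 8 → 14 → 4 → 7 → 2 → 24 → 1 → … (one orbit).
Cycle lengths of π_12 on ℤ/41ℤ: [40, 1]; 2 cycles in total.
2 cycles on 41: each ℓ→(−1)^(ℓ−1), product (−1)^39 = -1.
The Jacobi symbol (12|41) = -1 (Zolotarev) agrees.

-1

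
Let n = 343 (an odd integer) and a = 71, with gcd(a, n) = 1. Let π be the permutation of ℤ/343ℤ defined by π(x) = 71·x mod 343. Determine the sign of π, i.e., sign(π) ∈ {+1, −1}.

Orbit of 253 under x↦71x: [253, 127, 99, 169, 337, 260, 281]… (length divides ord_343(71)).
π_71 has 19 disjoint cycles with lengths [49, 49, 49, 49, 49, 49, 7, 7, 7, 7, 7, 7, 1, 1, 1, 1, 1, 1, 1] on {0,…,342}.
sign(π) = (−1)^{n − #cycles} = (−1)^{343−19} = (−1)^324 = +1.
The Jacobi symbol (71|343) = +1 (Zolotarev) agrees.

+1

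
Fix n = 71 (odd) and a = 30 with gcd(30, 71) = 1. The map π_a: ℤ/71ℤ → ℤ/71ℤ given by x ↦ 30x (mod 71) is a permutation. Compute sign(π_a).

+1

Orbit of 45 under x↦30x: [45, 1, 30, 48, 20, 32, 37]… (length divides ord_71(30)).
Cycle lengths of π_30 on ℤ/71ℤ: [7, 7, 7, 7, 7, 7, 7, 7, 7, 7, 1]; 11 cycles in total.
71 − 11 = 60 transpositions; sign(π) = (−1)^60 = +1.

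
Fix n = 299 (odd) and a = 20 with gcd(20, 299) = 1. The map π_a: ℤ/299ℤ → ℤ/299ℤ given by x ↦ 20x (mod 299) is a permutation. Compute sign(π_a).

+1

Trace 240: π^k(240) = [240, 16, 21, 121, 28, 261, 137] for k=0..6.
Cycle lengths of π_20 on ℤ/299ℤ: [132, 132, 22, 12, 1]; 5 cycles in total.
With 5 cycles on 299 points, sign = (−1)^{299−5} = +1.
(20|299)_J = +1 (Zolotarev's lemma cross-check).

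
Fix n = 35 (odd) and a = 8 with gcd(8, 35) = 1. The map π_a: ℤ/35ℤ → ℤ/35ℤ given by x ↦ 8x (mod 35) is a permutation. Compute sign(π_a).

Trace 29: π^k(29) = [29, 22, 1, 8] for k=0..3.
Cycle lengths of π_8 on ℤ/35ℤ: [4, 4, 4, 4, 4, 4, 4, 1, 1, 1, 1, 1, 1, 1]; 14 cycles in total.
35 − 14 = 21 transpositions; sign(π) = (−1)^21 = -1.
Via Zolotarev, sign(π_{8}) = (8|35) = -1.

-1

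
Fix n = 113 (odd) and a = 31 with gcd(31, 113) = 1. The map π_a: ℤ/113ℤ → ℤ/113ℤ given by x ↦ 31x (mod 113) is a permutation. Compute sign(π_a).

Trace 63: π^k(63) = [63, 32, 88, 16, 44, 8, 22] for k=0..6.
Cycle type of π: 56×2 + 1; total 3 cycles.
113 − 3 = 110 transpositions; sign(π) = (−1)^110 = +1.
The Jacobi symbol (31|113) = +1 (Zolotarev) agrees.

+1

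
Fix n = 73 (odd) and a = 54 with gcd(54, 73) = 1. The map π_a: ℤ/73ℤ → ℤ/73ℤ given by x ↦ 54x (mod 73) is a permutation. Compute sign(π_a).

+1

Trace 8: π^k(8) = [8, 67, 41, 24, 55, 50, 72] for k=0..6.
Decompose π into cycles: lengths [36, 36, 1] (3 cycles, including the fixed point 0).
Σ(ℓ_i−1) = 73−3 = 70; sign = (−1)^70 = +1.
Check: (54/73) = +1 by Zolotarev.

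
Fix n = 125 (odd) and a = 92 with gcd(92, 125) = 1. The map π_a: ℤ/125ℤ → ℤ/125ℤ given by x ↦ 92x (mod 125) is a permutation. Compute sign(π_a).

-1

Start at x=67: 67 → 39 → 88 → 96 → 82 → 44 → 48 → … (one orbit).
Cycle type of π: 100 + 20 + 4 + 1; total 4 cycles.
Σ(ℓ_i−1) = 125−4 = 121; sign = (−1)^121 = -1.
The Jacobi symbol (92|125) = -1 (Zolotarev) agrees.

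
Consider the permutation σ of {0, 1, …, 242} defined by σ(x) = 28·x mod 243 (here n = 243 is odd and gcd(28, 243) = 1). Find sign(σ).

+1

Trace 55: π^k(55) = [55, 82, 109, 136, 163, 190, 217] for k=0..6.
63 cycles of lengths [9, 9, 9, 9, 9, 9, 9, 9, 9, 9, 9, 9, 9, 9, 9, 9, 9, 9, 3, 3, 3, 3, 3, 3, 3, 3, 3, 3, 3, 3, 3, 3, 3, 3, 3, 3, 1, 1, 1, 1, 1, 1, 1, 1, 1, 1, 1, 1, 1, 1, 1, 1, 1, 1, 1, 1, 1, 1, 1, 1, 1, 1, 1].
With 63 cycles on 243 points, sign = (−1)^{243−63} = +1.
Via Zolotarev, sign(π_{28}) = (28|243) = +1.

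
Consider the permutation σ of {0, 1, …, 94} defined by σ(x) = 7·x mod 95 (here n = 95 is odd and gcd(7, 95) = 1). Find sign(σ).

Start at x=58: 58 → 26 → 87 → 39 → 83 → 11 → 77 → … (one orbit).
Cycle lengths of π_7 on ℤ/95ℤ: [12, 12, 12, 12, 12, 12, 4, 3, 3, 3, 3, 3, 3, 1]; 14 cycles in total.
14 cycles on 95: each ℓ→(−1)^(ℓ−1), product (−1)^81 = -1.
Zolotarev: (7|95) = -1, matching the cycle-count sign.

-1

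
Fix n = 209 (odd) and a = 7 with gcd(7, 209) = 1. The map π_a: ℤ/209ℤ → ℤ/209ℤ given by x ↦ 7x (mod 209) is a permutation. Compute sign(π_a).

Trace 201: π^k(201) = [201, 153, 26, 182, 20, 140, 144] for k=0..6.
Decompose π into cycles: lengths [30, 30, 30, 30, 30, 30, 10, 3, 3, 3, 3, 3, 3, 1] (14 cycles, including the fixed point 0).
n − c = 209 − 14 = 195; sign = (−1)^195 = -1.
Via Zolotarev, sign(π_{7}) = (7|209) = -1.

-1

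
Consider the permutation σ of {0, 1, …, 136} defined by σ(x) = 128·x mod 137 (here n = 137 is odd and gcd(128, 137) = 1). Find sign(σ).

Trace 103: π^k(103) = [103, 32, 123, 126, 99, 68, 73] for k=0..6.
π_128 has 3 disjoint cycles with lengths [68, 68, 1] on {0,…,136}.
Σ(ℓ_i−1) = 137−3 = 134; sign = (−1)^134 = +1.

+1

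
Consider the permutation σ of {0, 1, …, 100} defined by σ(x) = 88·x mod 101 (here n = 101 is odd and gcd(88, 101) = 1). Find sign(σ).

Trace 56: π^k(56) = [56, 80, 71, 87, 81, 58, 54] for k=0..6.
Cycle lengths of π_88 on ℤ/101ℤ: [25, 25, 25, 25, 1]; 5 cycles in total.
sign(π) = (−1)^{n − #cycles} = (−1)^{101−5} = (−1)^96 = +1.
Check: (88/101) = +1 by Zolotarev.

+1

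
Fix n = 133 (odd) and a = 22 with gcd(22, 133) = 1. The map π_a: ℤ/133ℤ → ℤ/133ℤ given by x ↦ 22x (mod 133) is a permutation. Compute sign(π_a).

Start at x=29: 29 → 106 → 71 → 99 → 50 → 36 → 127 → … (one orbit).
Cycle lengths of π_22 on ℤ/133ℤ: [18, 18, 18, 18, 18, 18, 18, 1, 1, 1, 1, 1, 1, 1]; 14 cycles in total.
With 14 cycles on 133 points, sign = (−1)^{133−14} = -1.
(22|133)_J = -1 (Zolotarev's lemma cross-check).

-1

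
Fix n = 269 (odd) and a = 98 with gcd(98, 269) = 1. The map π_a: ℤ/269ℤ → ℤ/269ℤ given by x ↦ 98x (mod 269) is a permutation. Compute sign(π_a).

-1

Start at x=179: 179 → 57 → 206 → 13 → 198 → 36 → 31 → … (one orbit).
2 cycles of lengths [268, 1].
2 cycles on 269: each ℓ→(−1)^(ℓ−1), product (−1)^267 = -1.
(98|269)_J = -1 (Zolotarev's lemma cross-check).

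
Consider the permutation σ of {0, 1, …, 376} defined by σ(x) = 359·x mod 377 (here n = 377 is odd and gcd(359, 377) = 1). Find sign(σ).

Trace 164: π^k(164) = [164, 64, 356, 1, 359, 324, 200] for k=0..6.
Decompose π into cycles: lengths [28, 28, 28, 28, 28, 28, 28, 28, 28, 28, 28, 28, 28, 4, 4, 4, 1] (17 cycles, including the fixed point 0).
377 − 17 = 360 transpositions; sign(π) = (−1)^360 = +1.
(359|377)_J = +1 (Zolotarev's lemma cross-check).

+1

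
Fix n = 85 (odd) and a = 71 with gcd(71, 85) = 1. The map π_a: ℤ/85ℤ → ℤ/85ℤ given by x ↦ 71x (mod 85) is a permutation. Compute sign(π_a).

Trace 6: π^k(6) = [6, 1, 71, 26, 61, 81, 56] for k=0..6.
π_71 has 10 disjoint cycles with lengths [16, 16, 16, 16, 16, 1, 1, 1, 1, 1] on {0,…,84}.
Σ(ℓ_i−1) = 85−10 = 75; sign = (−1)^75 = -1.
Zolotarev: (71|85) = -1, matching the cycle-count sign.

-1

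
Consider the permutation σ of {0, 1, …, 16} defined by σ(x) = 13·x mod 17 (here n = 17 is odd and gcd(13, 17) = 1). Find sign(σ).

+1

Orbit of 13 under x↦13x: [13, 16, 4, 1]… (length divides ord_17(13)).
5 cycles of lengths [4, 4, 4, 4, 1].
Σ(ℓ_i−1) = 17−5 = 12; sign = (−1)^12 = +1.
Via Zolotarev, sign(π_{13}) = (13|17) = +1.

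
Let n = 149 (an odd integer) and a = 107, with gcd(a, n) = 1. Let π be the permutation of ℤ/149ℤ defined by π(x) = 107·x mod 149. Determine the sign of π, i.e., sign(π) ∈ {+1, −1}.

+1

Start at x=63: 63 → 36 → 127 → 30 → 81 → 25 → 142 → … (one orbit).
Decompose π into cycles: lengths [37, 37, 37, 37, 1] (5 cycles, including the fixed point 0).
sign(π) = (−1)^{n − #cycles} = (−1)^{149−5} = (−1)^144 = +1.
Check: (107/149) = +1 by Zolotarev.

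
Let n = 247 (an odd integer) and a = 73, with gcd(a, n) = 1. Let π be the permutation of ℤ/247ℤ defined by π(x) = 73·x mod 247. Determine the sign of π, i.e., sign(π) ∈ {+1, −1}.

-1

Start at x=96: 96 → 92 → 47 → 220 → 5 → 118 → 216 → … (one orbit).
Cycle lengths of π_73 on ℤ/247ℤ: [36, 36, 36, 36, 36, 36, 9, 9, 4, 4, 4, 1]; 12 cycles in total.
Σ(ℓ_i−1) = 247−12 = 235; sign = (−1)^235 = -1.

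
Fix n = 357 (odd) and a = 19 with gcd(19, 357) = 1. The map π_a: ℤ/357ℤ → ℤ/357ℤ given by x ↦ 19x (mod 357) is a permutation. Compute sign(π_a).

-1

Start at x=202: 202 → 268 → 94 → 1 → 19 → 4 → 76 → … (one orbit).
The orbit structure of x ↦ 19x mod 357: 24 orbits of sizes [24, 24, 24, 24, 24, 24, 24, 24, 24, 24, 24, 24, 8, 8, 8, 8, 8, 8, 6, 6, 6, 1, 1, 1].
With 24 cycles on 357 points, sign = (−1)^{357−24} = -1.
Check: (19/357) = -1 by Zolotarev.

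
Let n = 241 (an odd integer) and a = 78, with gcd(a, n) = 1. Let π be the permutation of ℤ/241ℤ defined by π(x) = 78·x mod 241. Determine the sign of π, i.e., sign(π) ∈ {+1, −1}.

Start at x=140: 140 → 75 → 66 → 87 → 38 → 72 → 73 → … (one orbit).
π_78 has 2 disjoint cycles with lengths [240, 1] on {0,…,240}.
2 cycles on 241: each ℓ→(−1)^(ℓ−1), product (−1)^239 = -1.
(78|241)_J = -1 (Zolotarev's lemma cross-check).

-1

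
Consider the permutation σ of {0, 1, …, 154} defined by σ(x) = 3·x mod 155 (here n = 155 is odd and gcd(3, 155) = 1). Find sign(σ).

+1

Trace 22: π^k(22) = [22, 66, 43, 129, 77, 76, 73] for k=0..6.
Cycle type of π: 60×2 + 30 + 4 + 1; total 5 cycles.
With 5 cycles on 155 points, sign = (−1)^{155−5} = +1.
Check: (3/155) = +1 by Zolotarev.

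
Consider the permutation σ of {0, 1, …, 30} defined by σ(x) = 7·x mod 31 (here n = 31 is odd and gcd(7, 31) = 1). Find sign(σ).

Start at x=9: 9 → 1 → 7 → 18 → 2 → 14 → 5 → … (one orbit).
π_7 has 3 disjoint cycles with lengths [15, 15, 1] on {0,…,30}.
3 cycles on 31: each ℓ→(−1)^(ℓ−1), product (−1)^28 = +1.

+1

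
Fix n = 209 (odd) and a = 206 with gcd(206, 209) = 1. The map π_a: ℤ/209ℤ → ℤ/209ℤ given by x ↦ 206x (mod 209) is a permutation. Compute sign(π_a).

Trace 5: π^k(5) = [5, 194, 45, 74, 196, 39, 92] for k=0..6.
Decompose π into cycles: lengths [90, 90, 10, 9, 9, 1] (6 cycles, including the fixed point 0).
Σ(ℓ_i−1) = 209−6 = 203; sign = (−1)^203 = -1.

-1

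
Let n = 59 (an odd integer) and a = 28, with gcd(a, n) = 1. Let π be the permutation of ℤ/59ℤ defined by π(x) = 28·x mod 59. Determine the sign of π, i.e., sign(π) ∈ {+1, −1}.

+1

Orbit of 28 under x↦28x: [28, 17, 4, 53, 9, 16, 35]… (length divides ord_59(28)).
Cycle lengths of π_28 on ℤ/59ℤ: [29, 29, 1]; 3 cycles in total.
Σ(ℓ_i−1) = 59−3 = 56; sign = (−1)^56 = +1.
(28|59)_J = +1 (Zolotarev's lemma cross-check).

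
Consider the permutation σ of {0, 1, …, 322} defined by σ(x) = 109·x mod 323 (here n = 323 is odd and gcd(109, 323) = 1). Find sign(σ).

+1

Start at x=227: 227 → 195 → 260 → 239 → 211 → 66 → 88 → … (one orbit).
5 cycles of lengths [144, 144, 18, 16, 1].
With 5 cycles on 323 points, sign = (−1)^{323−5} = +1.
Via Zolotarev, sign(π_{109}) = (109|323) = +1.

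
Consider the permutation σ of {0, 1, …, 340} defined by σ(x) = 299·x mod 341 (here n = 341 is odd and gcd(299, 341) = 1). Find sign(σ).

-1

Trace 299: π^k(299) = [299, 59, 250, 71, 87, 97, 18] for k=0..6.
14 cycles of lengths [30, 30, 30, 30, 30, 30, 30, 30, 30, 30, 15, 15, 10, 1].
14 cycles on 341: each ℓ→(−1)^(ℓ−1), product (−1)^327 = -1.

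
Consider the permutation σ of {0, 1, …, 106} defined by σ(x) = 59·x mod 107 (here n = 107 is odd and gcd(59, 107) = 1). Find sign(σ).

-1

Start at x=53: 53 → 24 → 25 → 84 → 34 → 80 → 12 → … (one orbit).
Decompose π into cycles: lengths [106, 1] (2 cycles, including the fixed point 0).
With 2 cycles on 107 points, sign = (−1)^{107−2} = -1.
The Jacobi symbol (59|107) = -1 (Zolotarev) agrees.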